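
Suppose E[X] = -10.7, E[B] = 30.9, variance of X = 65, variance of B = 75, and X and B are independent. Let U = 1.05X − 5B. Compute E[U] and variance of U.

E[U] = -165.735, variance of U = 1946.6625

E[U] = 1.05·E[X] + (-5)·E[B] = 1.05·(-10.7) + (-5)·30.9 = -165.735.
variance of U = a²·variance of X + b²·variance of B + 2ab·Cov[X, B] with a = 1.05, b = -5.
Independence gives Cov[X, B] = 0.
= 1.05²·65 + (-5)²·75 + 2·1.05·(-5)·0
= 71.6625 + 1875 + 0 = 1946.6625.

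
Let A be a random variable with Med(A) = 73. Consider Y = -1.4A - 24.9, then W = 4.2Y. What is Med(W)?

Med(Y) = (-1.4)·73 + (-24.9) = -127.1.
Med(W) = 4.2·(-127.1) = -533.82.

Med(W) = -533.82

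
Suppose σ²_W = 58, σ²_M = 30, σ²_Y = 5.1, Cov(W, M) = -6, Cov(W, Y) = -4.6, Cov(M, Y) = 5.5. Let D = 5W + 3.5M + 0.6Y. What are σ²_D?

σ²_D = a²·σ²_W + b²·σ²_M + c²·σ²_Y + 2ab·Cov(W, M) + 2ac·Cov(W, Y) + 2bc·Cov(M, Y), with a = 5, b = 3.5, c = 0.6.
= 1450 + 367.5 + 1.836 + (-210) + (-27.6) + 23.1
= 1604.836.

σ²_D = 1604.836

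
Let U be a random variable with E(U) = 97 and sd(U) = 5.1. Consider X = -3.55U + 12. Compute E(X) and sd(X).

E(X) = -332.35, sd(X) = 18.105

X = -3.55U + 12 is linear with a = -3.55, b = 12.
E(X) = a·E(U) + b = (-3.55)·97 + 12 = -332.35.
sd(X) = |a|·sd(U) = |-3.55|·5.1 = 18.105.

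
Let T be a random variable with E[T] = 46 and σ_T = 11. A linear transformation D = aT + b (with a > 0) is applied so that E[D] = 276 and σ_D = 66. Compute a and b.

a = 6, b = 0

σ_D = a·σ_T (a > 0), so a = 66/11 = 6.
E[D] = a·E[T] + b, so b = 276 − 6·46 = 0.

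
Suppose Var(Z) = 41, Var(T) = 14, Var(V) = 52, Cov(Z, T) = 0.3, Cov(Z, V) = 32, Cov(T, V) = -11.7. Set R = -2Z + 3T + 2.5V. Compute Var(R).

Var(R) = 115.9

Var(R) = a²·Var(Z) + b²·Var(T) + c²·Var(V) + 2ab·Cov(Z, T) + 2ac·Cov(Z, V) + 2bc·Cov(T, V), with a = -2, b = 3, c = 2.5.
= 164 + 126 + 325 + (-3.6) + (-320) + (-175.5)
= 115.9.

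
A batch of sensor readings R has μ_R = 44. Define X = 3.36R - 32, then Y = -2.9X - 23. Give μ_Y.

μ_X = 3.36·44 + (-32) = 115.84.
μ_Y = (-2.9)·115.84 + (-23) = -358.936.

μ_Y = -358.936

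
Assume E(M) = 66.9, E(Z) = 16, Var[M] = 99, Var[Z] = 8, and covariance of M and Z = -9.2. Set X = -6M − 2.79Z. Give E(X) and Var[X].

E(X) = (-6)·E(M) + (-2.79)·E(Z) = (-6)·66.9 + (-2.79)·16 = -446.04.
Var[X] = a²·Var[M] + b²·Var[Z] + 2ab·covariance of M and Z with a = -6, b = -2.79.
= (-6)²·99 + (-2.79)²·8 + 2·(-6)·(-2.79)·(-9.2)
= 3564 + 62.2728 + (-308.016) = 3318.2568.

E(X) = -446.04, Var[X] = 3318.2568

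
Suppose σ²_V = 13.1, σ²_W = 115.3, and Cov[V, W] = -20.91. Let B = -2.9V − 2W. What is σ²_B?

σ²_B = a²·σ²_V + b²·σ²_W + 2ab·Cov[V, W] with a = -2.9, b = -2.
= (-2.9)²·13.1 + (-2)²·115.3 + 2·(-2.9)·(-2)·(-20.91)
= 110.171 + 461.2 + (-242.556) = 328.815.

σ²_B = 328.815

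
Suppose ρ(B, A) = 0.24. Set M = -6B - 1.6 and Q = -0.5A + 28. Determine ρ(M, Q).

Linear rescalings preserve correlation up to sign; here the slopes -6 and -0.5 have the same sign, so ρ(M, Q) = ρ(B, A) = 0.24.

ρ(M, Q) = 0.24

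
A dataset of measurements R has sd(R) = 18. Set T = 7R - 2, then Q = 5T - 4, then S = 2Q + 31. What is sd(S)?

sd(T) = |7|·18 = 126.
sd(Q) = |5|·126 = 630.
sd(S) = |2|·630 = 1260.

sd(S) = 1260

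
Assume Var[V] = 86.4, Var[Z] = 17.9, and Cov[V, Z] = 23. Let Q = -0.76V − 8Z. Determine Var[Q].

Var[Q] = a²·Var[V] + b²·Var[Z] + 2ab·Cov[V, Z] with a = -0.76, b = -8.
= (-0.76)²·86.4 + (-8)²·17.9 + 2·(-0.76)·(-8)·23
= 49.90464 + 1145.6 + 279.68 = 1475.18464.

Var[Q] = 1475.18464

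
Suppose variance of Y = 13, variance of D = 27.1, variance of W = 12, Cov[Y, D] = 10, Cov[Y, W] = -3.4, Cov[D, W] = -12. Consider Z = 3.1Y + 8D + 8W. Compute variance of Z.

variance of Z = 1418.69

variance of Z = a²·variance of Y + b²·variance of D + c²·variance of W + 2ab·Cov[Y, D] + 2ac·Cov[Y, W] + 2bc·Cov[D, W], with a = 3.1, b = 8, c = 8.
= 124.93 + 1734.4 + 768 + 496 + (-168.64) + (-1536)
= 1418.69.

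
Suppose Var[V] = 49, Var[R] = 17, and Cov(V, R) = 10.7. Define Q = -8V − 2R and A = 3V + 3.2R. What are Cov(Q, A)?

Cov(Q, A) = -1622.92

By bilinearity, Cov(Q, A) = ac·Var[V] + bd·Var[R] + (ad+bc)·Cov(V, R), with a=-8, b=-2, c=3, d=3.2.
ac·Var[V] = (-8)·3·49 = -1176
bd·Var[R] = (-2)·3.2·17 = -108.8
(ad+bc)·Cov(V, R) = (-31.6)·10.7 = -338.12
Cov(Q, A) = -1176 + (-108.8) + (-338.12) = -1622.92.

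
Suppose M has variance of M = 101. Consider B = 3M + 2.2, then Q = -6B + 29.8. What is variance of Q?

variance of B = 3²·101 = 909.
variance of Q = (-6)²·909 = 32724.

variance of Q = 32724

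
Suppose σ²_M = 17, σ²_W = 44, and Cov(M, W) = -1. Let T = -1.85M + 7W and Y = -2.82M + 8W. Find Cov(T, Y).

By bilinearity, Cov(T, Y) = ac·σ²_M + bd·σ²_W + (ad+bc)·Cov(M, W), with a=-1.85, b=7, c=-2.82, d=8.
ac·σ²_M = (-1.85)·(-2.82)·17 = 88.689
bd·σ²_W = 7·8·44 = 2464
(ad+bc)·Cov(M, W) = (-34.54)·(-1) = 34.54
Cov(T, Y) = 88.689 + 2464 + 34.54 = 2587.229.

Cov(T, Y) = 2587.229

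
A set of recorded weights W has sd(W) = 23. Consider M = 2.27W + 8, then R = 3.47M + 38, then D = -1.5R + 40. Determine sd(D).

sd(M) = |2.27|·23 = 52.21.
sd(R) = |3.47|·52.21 = 181.1687.
sd(D) = |-1.5|·181.1687 = 271.75305.

sd(D) = 271.75305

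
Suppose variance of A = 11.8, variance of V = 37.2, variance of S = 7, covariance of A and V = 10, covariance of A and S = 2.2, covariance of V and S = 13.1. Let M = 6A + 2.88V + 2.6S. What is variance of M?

variance of M = 1391.09728

variance of M = a²·variance of A + b²·variance of V + c²·variance of S + 2ab·covariance of A and V + 2ac·covariance of A and S + 2bc·covariance of V and S, with a = 6, b = 2.88, c = 2.6.
= 424.8 + 308.55168 + 47.32 + 345.6 + 68.64 + 196.1856
= 1391.09728.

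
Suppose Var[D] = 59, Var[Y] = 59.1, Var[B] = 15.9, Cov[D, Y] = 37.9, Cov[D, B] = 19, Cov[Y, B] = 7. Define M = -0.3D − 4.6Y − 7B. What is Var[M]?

Var[M] = 2670.17

Var[M] = a²·Var[D] + b²·Var[Y] + c²·Var[B] + 2ab·Cov[D, Y] + 2ac·Cov[D, B] + 2bc·Cov[Y, B], with a = -0.3, b = -4.6, c = -7.
= 5.31 + 1250.556 + 779.1 + 104.604 + 79.8 + 450.8
= 2670.17.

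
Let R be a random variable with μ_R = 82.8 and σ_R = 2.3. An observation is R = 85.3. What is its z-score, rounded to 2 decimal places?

z = (R − μ_R) / σ_R = (85.3 − 82.8) / 2.3 ≈ 1.09.

z = 1.09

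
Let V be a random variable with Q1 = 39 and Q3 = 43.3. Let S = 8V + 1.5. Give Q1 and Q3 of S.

a = 8 > 0: Q1(S) = a·Q1(V)+b = 313.5, Q3(S) = a·Q3(V)+b = 347.9.

Q1(S) = 313.5, Q3(S) = 347.9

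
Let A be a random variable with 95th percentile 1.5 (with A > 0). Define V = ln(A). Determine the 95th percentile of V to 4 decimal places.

ln(A) is increasing, so P_{95}(V) = g(P_{95}(A)) ≈ 0.4055.

95th percentile of V = 0.4055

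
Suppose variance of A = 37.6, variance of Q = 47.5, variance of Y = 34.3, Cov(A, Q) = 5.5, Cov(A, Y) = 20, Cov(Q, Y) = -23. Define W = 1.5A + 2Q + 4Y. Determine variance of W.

variance of W = a²·variance of A + b²·variance of Q + c²·variance of Y + 2ab·Cov(A, Q) + 2ac·Cov(A, Y) + 2bc·Cov(Q, Y), with a = 1.5, b = 2, c = 4.
= 84.6 + 190 + 548.8 + 33 + 240 + (-368)
= 728.4.

variance of W = 728.4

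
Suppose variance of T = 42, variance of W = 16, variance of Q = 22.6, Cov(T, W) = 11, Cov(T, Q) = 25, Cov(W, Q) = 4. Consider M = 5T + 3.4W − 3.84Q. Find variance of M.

variance of M = 877.76256

variance of M = a²·variance of T + b²·variance of W + c²·variance of Q + 2ab·Cov(T, W) + 2ac·Cov(T, Q) + 2bc·Cov(W, Q), with a = 5, b = 3.4, c = -3.84.
= 1050 + 184.96 + 333.25056 + 374 + (-960) + (-104.448)
= 877.76256.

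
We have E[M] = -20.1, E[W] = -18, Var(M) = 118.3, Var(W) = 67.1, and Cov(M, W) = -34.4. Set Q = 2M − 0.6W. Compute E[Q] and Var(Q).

E[Q] = 2·E[M] + (-0.6)·E[W] = 2·(-20.1) + (-0.6)·(-18) = -29.4.
Var(Q) = a²·Var(M) + b²·Var(W) + 2ab·Cov(M, W) with a = 2, b = -0.6.
= 2²·118.3 + (-0.6)²·67.1 + 2·2·(-0.6)·(-34.4)
= 473.2 + 24.156 + 82.56 = 579.916.

E[Q] = -29.4, Var(Q) = 579.916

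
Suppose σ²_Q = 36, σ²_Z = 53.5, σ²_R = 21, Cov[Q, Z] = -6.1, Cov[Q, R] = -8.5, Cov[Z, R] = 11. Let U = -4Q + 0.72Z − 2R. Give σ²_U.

σ²_U = a²·σ²_Q + b²·σ²_Z + c²·σ²_R + 2ab·Cov[Q, Z] + 2ac·Cov[Q, R] + 2bc·Cov[Z, R], with a = -4, b = 0.72, c = -2.
= 576 + 27.7344 + 84 + 35.136 + (-136) + (-31.68)
= 555.1904.

σ²_U = 555.1904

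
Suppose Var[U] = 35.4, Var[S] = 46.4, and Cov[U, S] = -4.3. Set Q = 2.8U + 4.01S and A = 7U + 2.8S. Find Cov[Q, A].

By bilinearity, Cov[Q, A] = ac·Var[U] + bd·Var[S] + (ad+bc)·Cov[U, S], with a=2.8, b=4.01, c=7, d=2.8.
ac·Var[U] = 2.8·7·35.4 = 693.84
bd·Var[S] = 4.01·2.8·46.4 = 520.9792
(ad+bc)·Cov[U, S] = (35.91)·(-4.3) = -154.413
Cov[Q, A] = 693.84 + 520.9792 + (-154.413) = 1060.4062.

Cov[Q, A] = 1060.4062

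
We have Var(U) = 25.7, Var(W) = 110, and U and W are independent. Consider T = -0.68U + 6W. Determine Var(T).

Var(T) = 3971.88368

Var(T) = a²·Var(U) + b²·Var(W) + 2ab·covariance of U and W with a = -0.68, b = 6.
Independence gives covariance of U and W = 0.
= (-0.68)²·25.7 + 6²·110 + 2·(-0.68)·6·0
= 11.88368 + 3960 + 0 = 3971.88368.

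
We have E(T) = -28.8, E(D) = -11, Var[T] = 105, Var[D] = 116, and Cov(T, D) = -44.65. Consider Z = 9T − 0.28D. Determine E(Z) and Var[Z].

E(Z) = -256.12, Var[Z] = 8739.1304

E(Z) = 9·E(T) + (-0.28)·E(D) = 9·(-28.8) + (-0.28)·(-11) = -256.12.
Var[Z] = a²·Var[T] + b²·Var[D] + 2ab·Cov(T, D) with a = 9, b = -0.28.
= 9²·105 + (-0.28)²·116 + 2·9·(-0.28)·(-44.65)
= 8505 + 9.0944 + 225.036 = 8739.1304.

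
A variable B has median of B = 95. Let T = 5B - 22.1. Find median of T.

median of T = 452.9

A linear map preserves order up to sign, so median of T = a·median of B + b = 5·95 + (-22.1) = 452.9.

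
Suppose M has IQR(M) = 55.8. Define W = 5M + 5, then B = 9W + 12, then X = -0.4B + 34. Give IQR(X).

IQR(W) = |5|·55.8 = 279.
IQR(B) = |9|·279 = 2511.
IQR(X) = |-0.4|·2511 = 1004.4.

IQR(X) = 1004.4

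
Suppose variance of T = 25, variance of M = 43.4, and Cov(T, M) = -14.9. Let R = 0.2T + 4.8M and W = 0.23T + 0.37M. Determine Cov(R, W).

By bilinearity, Cov(R, W) = ac·variance of T + bd·variance of M + (ad+bc)·Cov(T, M), with a=0.2, b=4.8, c=0.23, d=0.37.
ac·variance of T = 0.2·0.23·25 = 1.15
bd·variance of M = 4.8·0.37·43.4 = 77.0784
(ad+bc)·Cov(T, M) = (1.178)·(-14.9) = -17.5522
Cov(R, W) = 1.15 + 77.0784 + (-17.5522) = 60.6762.

Cov(R, W) = 60.6762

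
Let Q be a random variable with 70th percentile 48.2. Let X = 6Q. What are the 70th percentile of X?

70th percentile of X = 289.2

Since a = 6 > 0 the transformation is increasing, so the 70th percentile of X = a·(P_{70} of Q) + b = 6·48.2 = 289.2.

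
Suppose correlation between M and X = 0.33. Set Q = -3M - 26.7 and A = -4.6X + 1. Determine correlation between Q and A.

correlation between Q and A = 0.33

Linear rescalings preserve correlation up to sign; here the slopes -3 and -4.6 have the same sign, so correlation between Q and A = correlation between M and X = 0.33.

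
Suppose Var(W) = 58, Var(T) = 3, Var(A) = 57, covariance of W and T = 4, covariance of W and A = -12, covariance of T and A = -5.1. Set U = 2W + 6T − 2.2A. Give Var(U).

Var(U) = 952.12

Var(U) = a²·Var(W) + b²·Var(T) + c²·Var(A) + 2ab·covariance of W and T + 2ac·covariance of W and A + 2bc·covariance of T and A, with a = 2, b = 6, c = -2.2.
= 232 + 108 + 275.88 + 96 + 105.6 + 134.64
= 952.12.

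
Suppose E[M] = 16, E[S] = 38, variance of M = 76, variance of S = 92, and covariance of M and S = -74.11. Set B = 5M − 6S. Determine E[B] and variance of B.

E[B] = 5·E[M] + (-6)·E[S] = 5·16 + (-6)·38 = -148.
variance of B = a²·variance of M + b²·variance of S + 2ab·covariance of M and S with a = 5, b = -6.
= 5²·76 + (-6)²·92 + 2·5·(-6)·(-74.11)
= 1900 + 3312 + 4446.6 = 9658.6.

E[B] = -148, variance of B = 9658.6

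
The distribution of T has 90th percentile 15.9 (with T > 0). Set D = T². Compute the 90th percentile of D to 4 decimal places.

90th percentile of D = 252.81

T² is increasing, so P_{90}(D) = g(P_{90}(T)) = 252.81.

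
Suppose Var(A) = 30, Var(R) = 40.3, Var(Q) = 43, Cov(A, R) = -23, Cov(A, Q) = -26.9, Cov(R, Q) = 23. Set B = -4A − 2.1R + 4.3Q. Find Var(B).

Var(B) = 1576.373

Var(B) = a²·Var(A) + b²·Var(R) + c²·Var(Q) + 2ab·Cov(A, R) + 2ac·Cov(A, Q) + 2bc·Cov(R, Q), with a = -4, b = -2.1, c = 4.3.
= 480 + 177.723 + 795.07 + (-386.4) + 925.36 + (-415.38)
= 1576.373.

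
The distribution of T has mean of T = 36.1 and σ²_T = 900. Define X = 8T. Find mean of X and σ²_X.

X = 8T is linear with a = 8, b = 0.
mean of X = a·mean of T + b = 8·36.1 = 288.8.
σ²_X = a²·σ²_T = 8²·900 = 57600.

mean of X = 288.8, σ²_X = 57600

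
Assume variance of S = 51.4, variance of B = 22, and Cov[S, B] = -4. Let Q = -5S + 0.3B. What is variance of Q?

variance of Q = a²·variance of S + b²·variance of B + 2ab·Cov[S, B] with a = -5, b = 0.3.
= (-5)²·51.4 + 0.3²·22 + 2·(-5)·0.3·(-4)
= 1285 + 1.98 + 12 = 1298.98.

variance of Q = 1298.98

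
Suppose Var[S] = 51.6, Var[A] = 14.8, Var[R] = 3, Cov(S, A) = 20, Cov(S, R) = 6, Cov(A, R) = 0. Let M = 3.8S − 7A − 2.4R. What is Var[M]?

Var[M] = 314.144

Var[M] = a²·Var[S] + b²·Var[A] + c²·Var[R] + 2ab·Cov(S, A) + 2ac·Cov(S, R) + 2bc·Cov(A, R), with a = 3.8, b = -7, c = -2.4.
= 745.104 + 725.2 + 17.28 + (-1064) + (-109.44) + 0
= 314.144.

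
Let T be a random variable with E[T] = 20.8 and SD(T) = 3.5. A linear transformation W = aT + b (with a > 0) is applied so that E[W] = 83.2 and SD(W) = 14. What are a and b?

SD(W) = a·SD(T) (a > 0), so a = 14/3.5 = 4.
E[W] = a·E[T] + b, so b = 83.2 − 4·20.8 = 0.

a = 4, b = 0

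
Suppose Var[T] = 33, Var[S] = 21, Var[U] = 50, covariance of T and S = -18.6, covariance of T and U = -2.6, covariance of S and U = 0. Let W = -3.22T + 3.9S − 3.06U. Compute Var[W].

Var[W] = 1545.66816

Var[W] = a²·Var[T] + b²·Var[S] + c²·Var[U] + 2ab·covariance of T and S + 2ac·covariance of T and U + 2bc·covariance of S and U, with a = -3.22, b = 3.9, c = -3.06.
= 342.1572 + 319.41 + 468.18 + 467.1576 + (-51.23664) + 0
= 1545.66816.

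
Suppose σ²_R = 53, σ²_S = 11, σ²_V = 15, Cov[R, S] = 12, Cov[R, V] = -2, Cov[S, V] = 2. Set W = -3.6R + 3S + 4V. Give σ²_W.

σ²_W = a²·σ²_R + b²·σ²_S + c²·σ²_V + 2ab·Cov[R, S] + 2ac·Cov[R, V] + 2bc·Cov[S, V], with a = -3.6, b = 3, c = 4.
= 686.88 + 99 + 240 + (-259.2) + 57.6 + 48
= 872.28.

σ²_W = 872.28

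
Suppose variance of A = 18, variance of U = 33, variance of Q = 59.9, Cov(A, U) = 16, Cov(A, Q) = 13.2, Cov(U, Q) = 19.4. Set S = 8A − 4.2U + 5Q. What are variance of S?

variance of S = a²·variance of A + b²·variance of U + c²·variance of Q + 2ab·Cov(A, U) + 2ac·Cov(A, Q) + 2bc·Cov(U, Q), with a = 8, b = -4.2, c = 5.
= 1152 + 582.12 + 1497.5 + (-1075.2) + 1056 + (-814.8)
= 2397.62.

variance of S = 2397.62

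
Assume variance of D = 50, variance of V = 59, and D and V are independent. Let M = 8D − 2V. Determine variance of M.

variance of M = a²·variance of D + b²·variance of V + 2ab·Cov(D, V) with a = 8, b = -2.
Independence gives Cov(D, V) = 0.
= 8²·50 + (-2)²·59 + 2·8·(-2)·0
= 3200 + 236 + 0 = 3436.

variance of M = 3436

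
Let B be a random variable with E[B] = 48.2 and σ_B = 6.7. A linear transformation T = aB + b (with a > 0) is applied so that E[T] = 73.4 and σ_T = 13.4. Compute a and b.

a = 2, b = -23

σ_T = a·σ_B (a > 0), so a = 13.4/6.7 = 2.
E[T] = a·E[B] + b, so b = 73.4 − 2·48.2 = -23.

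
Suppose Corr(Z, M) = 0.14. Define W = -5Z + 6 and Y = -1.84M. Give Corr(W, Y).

Corr(W, Y) = 0.14

Linear rescalings preserve correlation up to sign; here the slopes -5 and -1.84 have the same sign, so Corr(W, Y) = Corr(Z, M) = 0.14.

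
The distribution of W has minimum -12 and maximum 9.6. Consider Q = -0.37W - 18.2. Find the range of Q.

Range(Q) = 7.992

Range of W = 9.6 − (-12) = 21.6.
Range(Q) = |a|·Range(W) = |-0.37|·21.6 = 7.992.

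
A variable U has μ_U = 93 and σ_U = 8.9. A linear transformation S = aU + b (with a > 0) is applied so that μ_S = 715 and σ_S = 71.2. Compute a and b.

σ_S = a·σ_U (a > 0), so a = 71.2/8.9 = 8.
μ_S = a·μ_U + b, so b = 715 − 8·93 = -29.

a = 8, b = -29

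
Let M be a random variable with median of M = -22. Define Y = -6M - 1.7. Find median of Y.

A linear map preserves order up to sign, so median of Y = a·median of M + b = (-6)·(-22) + (-1.7) = 130.3.

median of Y = 130.3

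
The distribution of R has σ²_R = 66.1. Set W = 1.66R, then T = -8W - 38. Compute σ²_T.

σ²_T = 11657.29024

σ²_W = 1.66²·66.1 = 182.14516.
σ²_T = (-8)²·182.14516 = 11657.29024.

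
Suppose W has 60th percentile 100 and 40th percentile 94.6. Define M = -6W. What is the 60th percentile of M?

Since a = -6 < 0 the transformation is decreasing, reversing order: the 60th percentile of M corresponds to the 40th percentile of W.
So P_{60}(M) = a·P_{40}(W) + b = (-6)·94.6 = -567.6.

60th percentile of M = -567.6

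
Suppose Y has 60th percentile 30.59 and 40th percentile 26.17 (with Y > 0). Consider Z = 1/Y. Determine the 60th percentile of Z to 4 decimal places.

60th percentile of Z = 0.0382

1/Y is decreasing on Y > 0, so percentile order reverses: P_{60}(Z) uses P_{40}(Y) = 26.17.
P_{60}(Z) = 1/26.17 ≈ 0.0382.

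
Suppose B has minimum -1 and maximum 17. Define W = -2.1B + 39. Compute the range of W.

Range(W) = 37.8

Range of B = 17 − (-1) = 18.
Range(W) = |a|·Range(B) = |-2.1|·18 = 37.8.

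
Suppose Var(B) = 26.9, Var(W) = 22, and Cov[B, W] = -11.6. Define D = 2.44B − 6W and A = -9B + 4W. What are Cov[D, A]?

Cov[D, A] = -1858.34

By bilinearity, Cov[D, A] = ac·Var(B) + bd·Var(W) + (ad+bc)·Cov[B, W], with a=2.44, b=-6, c=-9, d=4.
ac·Var(B) = 2.44·(-9)·26.9 = -590.724
bd·Var(W) = (-6)·4·22 = -528
(ad+bc)·Cov[B, W] = (63.76)·(-11.6) = -739.616
Cov[D, A] = -590.724 + (-528) + (-739.616) = -1858.34.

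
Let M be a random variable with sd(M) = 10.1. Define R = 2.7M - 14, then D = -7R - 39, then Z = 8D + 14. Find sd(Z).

sd(R) = |2.7|·10.1 = 27.27.
sd(D) = |-7|·27.27 = 190.89.
sd(Z) = |8|·190.89 = 1527.12.

sd(Z) = 1527.12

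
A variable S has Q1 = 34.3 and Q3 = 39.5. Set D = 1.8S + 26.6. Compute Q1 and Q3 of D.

Q1(D) = 88.34, Q3(D) = 97.7

a = 1.8 > 0: Q1(D) = a·Q1(S)+b = 88.34, Q3(D) = a·Q3(S)+b = 97.7.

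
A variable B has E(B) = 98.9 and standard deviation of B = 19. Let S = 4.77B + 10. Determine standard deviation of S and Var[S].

S = 4.77B + 10 is linear with a = 4.77, b = 10.
standard deviation of S = |a|·standard deviation of B = |4.77|·19 = 90.63.
Var[B] = 19² = 361.
Var[S] = a²·Var[B] = 4.77²·361 = 8213.7969 (the additive constant 10 does not affect variance).

standard deviation of S = 90.63, Var[S] = 8213.7969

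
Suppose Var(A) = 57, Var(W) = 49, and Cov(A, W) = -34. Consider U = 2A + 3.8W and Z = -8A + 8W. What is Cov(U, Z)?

By bilinearity, Cov(U, Z) = ac·Var(A) + bd·Var(W) + (ad+bc)·Cov(A, W), with a=2, b=3.8, c=-8, d=8.
ac·Var(A) = 2·(-8)·57 = -912
bd·Var(W) = 3.8·8·49 = 1489.6
(ad+bc)·Cov(A, W) = (-14.4)·(-34) = 489.6
Cov(U, Z) = -912 + 1489.6 + 489.6 = 1067.2.

Cov(U, Z) = 1067.2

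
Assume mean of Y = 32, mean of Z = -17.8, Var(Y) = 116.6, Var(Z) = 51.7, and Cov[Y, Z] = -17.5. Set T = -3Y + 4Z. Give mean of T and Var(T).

mean of T = (-3)·mean of Y + 4·mean of Z = (-3)·32 + 4·(-17.8) = -167.2.
Var(T) = a²·Var(Y) + b²·Var(Z) + 2ab·Cov[Y, Z] with a = -3, b = 4.
= (-3)²·116.6 + 4²·51.7 + 2·(-3)·4·(-17.5)
= 1049.4 + 827.2 + 420 = 2296.6.

mean of T = -167.2, Var(T) = 2296.6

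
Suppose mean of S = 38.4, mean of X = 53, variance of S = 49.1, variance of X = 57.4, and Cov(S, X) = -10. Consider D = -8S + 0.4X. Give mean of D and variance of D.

mean of D = -286, variance of D = 3215.584

mean of D = (-8)·mean of S + 0.4·mean of X = (-8)·38.4 + 0.4·53 = -286.
variance of D = a²·variance of S + b²·variance of X + 2ab·Cov(S, X) with a = -8, b = 0.4.
= (-8)²·49.1 + 0.4²·57.4 + 2·(-8)·0.4·(-10)
= 3142.4 + 9.184 + 64 = 3215.584.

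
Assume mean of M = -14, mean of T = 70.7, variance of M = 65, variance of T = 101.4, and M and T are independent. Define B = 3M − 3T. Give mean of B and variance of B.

mean of B = 3·mean of M + (-3)·mean of T = 3·(-14) + (-3)·70.7 = -254.1.
variance of B = a²·variance of M + b²·variance of T + 2ab·Cov[M, T] with a = 3, b = -3.
Independence gives Cov[M, T] = 0.
= 3²·65 + (-3)²·101.4 + 2·3·(-3)·0
= 585 + 912.6 + 0 = 1497.6.

mean of B = -254.1, variance of B = 1497.6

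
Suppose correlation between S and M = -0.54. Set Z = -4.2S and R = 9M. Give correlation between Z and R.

correlation between Z and R = 0.54

Linear rescalings preserve |correlation|; the slopes -4.2 and 9 have opposite signs, so the correlation flips sign: correlation between Z and R = −correlation between S and M = 0.54.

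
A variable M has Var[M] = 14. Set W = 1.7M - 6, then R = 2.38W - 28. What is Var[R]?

Var[W] = 1.7²·14 = 40.46.
Var[R] = 2.38²·40.46 = 229.181624.

Var[R] = 229.181624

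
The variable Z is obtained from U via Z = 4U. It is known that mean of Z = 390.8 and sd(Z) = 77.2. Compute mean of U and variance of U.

mean of U = 97.7, variance of U = 372.49

From Z = 4U: mean of Z = a·mean of U + b, so mean of U = (mean of Z − b)/a = (390.8 − 0)/4 = 97.7.
variance of Z = 77.2² = 5959.84.
variance of Z = a²·variance of U, so variance of U = 5959.84/4² = 372.49.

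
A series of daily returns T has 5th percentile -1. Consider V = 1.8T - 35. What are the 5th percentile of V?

5th percentile of V = -36.8

Since a = 1.8 > 0 the transformation is increasing, so the 5th percentile of V = a·(P_{5} of T) + b = 1.8·(-1) + (-35) = -36.8.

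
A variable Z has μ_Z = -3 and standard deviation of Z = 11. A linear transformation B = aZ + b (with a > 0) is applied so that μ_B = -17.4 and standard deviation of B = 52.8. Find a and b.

a = 4.8, b = -3

standard deviation of B = a·standard deviation of Z (a > 0), so a = 52.8/11 = 4.8.
μ_B = a·μ_Z + b, so b = -17.4 − 4.8·(-3) = -3.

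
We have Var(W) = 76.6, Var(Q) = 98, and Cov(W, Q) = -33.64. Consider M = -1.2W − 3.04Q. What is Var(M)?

Var(M) = 770.54336

Var(M) = a²·Var(W) + b²·Var(Q) + 2ab·Cov(W, Q) with a = -1.2, b = -3.04.
= (-1.2)²·76.6 + (-3.04)²·98 + 2·(-1.2)·(-3.04)·(-33.64)
= 110.304 + 905.6768 + (-245.43744) = 770.54336.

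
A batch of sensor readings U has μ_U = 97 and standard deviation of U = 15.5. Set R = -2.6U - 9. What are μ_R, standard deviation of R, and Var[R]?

R = -2.6U - 9 is linear with a = -2.6, b = -9.
μ_R = a·μ_U + b = (-2.6)·97 + (-9) = -261.2.
standard deviation of R = |a|·standard deviation of U = |-2.6|·15.5 = 40.3.
Var[U] = 15.5² = 240.25.
Var[R] = a²·Var[U] = (-2.6)²·240.25 = 1624.09 (the additive constant -9 does not affect variance).

μ_R = -261.2, standard deviation of R = 40.3, Var[R] = 1624.09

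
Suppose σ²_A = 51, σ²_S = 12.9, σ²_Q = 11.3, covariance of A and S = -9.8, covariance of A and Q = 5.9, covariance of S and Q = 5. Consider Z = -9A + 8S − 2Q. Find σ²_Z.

σ²_Z = 6465.4

σ²_Z = a²·σ²_A + b²·σ²_S + c²·σ²_Q + 2ab·covariance of A and S + 2ac·covariance of A and Q + 2bc·covariance of S and Q, with a = -9, b = 8, c = -2.
= 4131 + 825.6 + 45.2 + 1411.2 + 212.4 + (-160)
= 6465.4.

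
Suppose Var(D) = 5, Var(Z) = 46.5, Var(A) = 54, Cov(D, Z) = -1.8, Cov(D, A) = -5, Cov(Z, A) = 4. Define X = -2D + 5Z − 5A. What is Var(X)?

Var(X) = a²·Var(D) + b²·Var(Z) + c²·Var(A) + 2ab·Cov(D, Z) + 2ac·Cov(D, A) + 2bc·Cov(Z, A), with a = -2, b = 5, c = -5.
= 20 + 1162.5 + 1350 + 36 + (-100) + (-200)
= 2268.5.

Var(X) = 2268.5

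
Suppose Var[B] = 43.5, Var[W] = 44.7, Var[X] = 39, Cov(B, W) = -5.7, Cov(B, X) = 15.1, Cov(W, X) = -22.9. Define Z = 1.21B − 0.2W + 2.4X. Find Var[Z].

Var[Z] = 402.55995

Var[Z] = a²·Var[B] + b²·Var[W] + c²·Var[X] + 2ab·Cov(B, W) + 2ac·Cov(B, X) + 2bc·Cov(W, X), with a = 1.21, b = -0.2, c = 2.4.
= 63.68835 + 1.788 + 224.64 + 2.7588 + 87.7008 + 21.984
= 402.55995.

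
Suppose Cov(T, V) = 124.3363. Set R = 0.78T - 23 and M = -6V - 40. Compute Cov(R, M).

Cov(R, M) = a·c·Cov(T, V) = 0.78·(-6)·124.3363 = -581.893884. Additive constants drop out.

Cov(R, M) = -581.893884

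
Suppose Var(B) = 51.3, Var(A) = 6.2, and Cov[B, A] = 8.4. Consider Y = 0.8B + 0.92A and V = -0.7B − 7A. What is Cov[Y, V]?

Cov[Y, V] = -121.1056

By bilinearity, Cov[Y, V] = ac·Var(B) + bd·Var(A) + (ad+bc)·Cov[B, A], with a=0.8, b=0.92, c=-0.7, d=-7.
ac·Var(B) = 0.8·(-0.7)·51.3 = -28.728
bd·Var(A) = 0.92·(-7)·6.2 = -39.928
(ad+bc)·Cov[B, A] = (-6.244)·8.4 = -52.4496
Cov[Y, V] = -28.728 + (-39.928) + (-52.4496) = -121.1056.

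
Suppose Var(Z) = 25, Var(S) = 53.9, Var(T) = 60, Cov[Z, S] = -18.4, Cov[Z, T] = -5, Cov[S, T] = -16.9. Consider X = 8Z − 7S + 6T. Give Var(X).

Var(X) = a²·Var(Z) + b²·Var(S) + c²·Var(T) + 2ab·Cov[Z, S] + 2ac·Cov[Z, T] + 2bc·Cov[S, T], with a = 8, b = -7, c = 6.
= 1600 + 2641.1 + 2160 + 2060.8 + (-480) + 1419.6
= 9401.5.

Var(X) = 9401.5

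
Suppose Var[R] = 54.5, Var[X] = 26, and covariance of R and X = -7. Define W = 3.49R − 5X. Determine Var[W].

Var[W] = a²·Var[R] + b²·Var[X] + 2ab·covariance of R and X with a = 3.49, b = -5.
= 3.49²·54.5 + (-5)²·26 + 2·3.49·(-5)·(-7)
= 663.81545 + 650 + 244.3 = 1558.11545.

Var[W] = 1558.11545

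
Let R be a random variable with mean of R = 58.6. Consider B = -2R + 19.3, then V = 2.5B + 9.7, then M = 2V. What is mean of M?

mean of B = (-2)·58.6 + 19.3 = -97.9.
mean of V = 2.5·(-97.9) + 9.7 = -235.05.
mean of M = 2·(-235.05) = -470.1.

mean of M = -470.1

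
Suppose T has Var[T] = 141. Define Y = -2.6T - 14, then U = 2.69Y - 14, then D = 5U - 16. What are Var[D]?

Var[Y] = (-2.6)²·141 = 953.16.
Var[U] = 2.69²·953.16 = 6897.161076.
Var[D] = 5²·6897.161076 = 172429.0269.

Var[D] = 172429.0269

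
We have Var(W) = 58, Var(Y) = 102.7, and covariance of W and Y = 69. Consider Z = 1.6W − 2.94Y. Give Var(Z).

Var(Z) = 387.02572

Var(Z) = a²·Var(W) + b²·Var(Y) + 2ab·covariance of W and Y with a = 1.6, b = -2.94.
= 1.6²·58 + (-2.94)²·102.7 + 2·1.6·(-2.94)·69
= 148.48 + 887.69772 + (-649.152) = 387.02572.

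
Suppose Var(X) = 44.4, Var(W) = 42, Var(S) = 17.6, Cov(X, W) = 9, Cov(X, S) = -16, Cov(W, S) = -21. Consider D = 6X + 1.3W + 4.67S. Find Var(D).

Var(D) = a²·Var(X) + b²·Var(W) + c²·Var(S) + 2ab·Cov(X, W) + 2ac·Cov(X, S) + 2bc·Cov(W, S), with a = 6, b = 1.3, c = 4.67.
= 1598.4 + 70.98 + 383.83664 + 140.4 + (-896.64) + (-254.982)
= 1041.99464.

Var(D) = 1041.99464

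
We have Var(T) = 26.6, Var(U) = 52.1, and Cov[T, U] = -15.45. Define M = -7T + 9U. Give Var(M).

Var(M) = a²·Var(T) + b²·Var(U) + 2ab·Cov[T, U] with a = -7, b = 9.
= (-7)²·26.6 + 9²·52.1 + 2·(-7)·9·(-15.45)
= 1303.4 + 4220.1 + 1946.7 = 7470.2.

Var(M) = 7470.2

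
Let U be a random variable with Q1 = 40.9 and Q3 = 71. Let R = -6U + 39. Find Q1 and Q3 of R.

Q1(R) = -387, Q3(R) = -206.4

a = -6 < 0 reverses order: Q1(R) comes from Q3(U), Q3(R) from Q1(U).
Q1(R) = (-6)·71 + 39 = -387; Q3(R) = (-6)·40.9 + 39 = -206.4.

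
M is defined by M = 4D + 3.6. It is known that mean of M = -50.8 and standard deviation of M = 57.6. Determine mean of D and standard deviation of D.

From M = 4D + 3.6: mean of M = a·mean of D + b, so mean of D = (mean of M − b)/a = (-50.8 − 3.6)/4 = -13.6.
standard deviation of M = |a|·standard deviation of D, so standard deviation of D = 57.6/|4| = 14.4.

mean of D = -13.6, standard deviation of D = 14.4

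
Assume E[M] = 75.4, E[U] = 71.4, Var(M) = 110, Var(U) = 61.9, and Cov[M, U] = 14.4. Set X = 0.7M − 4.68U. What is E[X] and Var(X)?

E[X] = -281.372, Var(X) = 1315.30976

E[X] = 0.7·E[M] + (-4.68)·E[U] = 0.7·75.4 + (-4.68)·71.4 = -281.372.
Var(X) = a²·Var(M) + b²·Var(U) + 2ab·Cov[M, U] with a = 0.7, b = -4.68.
= 0.7²·110 + (-4.68)²·61.9 + 2·0.7·(-4.68)·14.4
= 53.9 + 1355.75856 + (-94.3488) = 1315.30976.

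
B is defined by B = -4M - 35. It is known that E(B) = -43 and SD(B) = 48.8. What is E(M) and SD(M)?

From B = -4M - 35: E(B) = a·E(M) + b, so E(M) = (E(B) − b)/a = (-43 − (-35))/(-4) = 2.
SD(B) = |a|·SD(M), so SD(M) = 48.8/|-4| = 12.2.

E(M) = 2, SD(M) = 12.2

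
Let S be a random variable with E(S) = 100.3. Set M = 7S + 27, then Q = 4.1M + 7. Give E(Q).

E(M) = 7·100.3 + 27 = 729.1.
E(Q) = 4.1·729.1 + 7 = 2996.31.

E(Q) = 2996.31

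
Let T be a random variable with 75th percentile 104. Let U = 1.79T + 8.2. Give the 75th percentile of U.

75th percentile of U = 194.36

Since a = 1.79 > 0 the transformation is increasing, so the 75th percentile of U = a·(P_{75} of T) + b = 1.79·104 + 8.2 = 194.36.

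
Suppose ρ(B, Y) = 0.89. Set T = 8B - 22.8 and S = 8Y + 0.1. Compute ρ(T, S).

Linear rescalings preserve correlation up to sign; here the slopes 8 and 8 have the same sign, so ρ(T, S) = ρ(B, Y) = 0.89.

ρ(T, S) = 0.89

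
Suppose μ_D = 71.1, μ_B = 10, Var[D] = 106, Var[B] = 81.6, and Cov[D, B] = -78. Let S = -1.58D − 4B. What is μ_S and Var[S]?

μ_S = (-1.58)·μ_D + (-4)·μ_B = (-1.58)·71.1 + (-4)·10 = -152.338.
Var[S] = a²·Var[D] + b²·Var[B] + 2ab·Cov[D, B] with a = -1.58, b = -4.
= (-1.58)²·106 + (-4)²·81.6 + 2·(-1.58)·(-4)·(-78)
= 264.6184 + 1305.6 + (-985.92) = 584.2984.

μ_S = -152.338, Var[S] = 584.2984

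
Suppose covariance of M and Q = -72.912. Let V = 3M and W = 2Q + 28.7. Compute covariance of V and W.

covariance of V and W = a·c·covariance of M and Q = 3·2·(-72.912) = -437.472. Additive constants drop out.

covariance of V and W = -437.472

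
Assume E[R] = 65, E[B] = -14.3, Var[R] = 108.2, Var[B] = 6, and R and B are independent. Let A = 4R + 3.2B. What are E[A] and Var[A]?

E[A] = 4·E[R] + 3.2·E[B] = 4·65 + 3.2·(-14.3) = 214.24.
Var[A] = a²·Var[R] + b²·Var[B] + 2ab·Cov(R, B) with a = 4, b = 3.2.
Independence gives Cov(R, B) = 0.
= 4²·108.2 + 3.2²·6 + 2·4·3.2·0
= 1731.2 + 61.44 + 0 = 1792.64.

E[A] = 214.24, Var[A] = 1792.64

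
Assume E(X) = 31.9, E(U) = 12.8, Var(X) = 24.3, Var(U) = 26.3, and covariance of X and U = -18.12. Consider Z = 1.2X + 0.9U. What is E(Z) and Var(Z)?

E(Z) = 1.2·E(X) + 0.9·E(U) = 1.2·31.9 + 0.9·12.8 = 49.8.
Var(Z) = a²·Var(X) + b²·Var(U) + 2ab·covariance of X and U with a = 1.2, b = 0.9.
= 1.2²·24.3 + 0.9²·26.3 + 2·1.2·0.9·(-18.12)
= 34.992 + 21.303 + (-39.1392) = 17.1558.

E(Z) = 49.8, Var(Z) = 17.1558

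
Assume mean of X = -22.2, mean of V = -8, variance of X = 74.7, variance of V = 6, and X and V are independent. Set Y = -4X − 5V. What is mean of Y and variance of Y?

mean of Y = 128.8, variance of Y = 1345.2

mean of Y = (-4)·mean of X + (-5)·mean of V = (-4)·(-22.2) + (-5)·(-8) = 128.8.
variance of Y = a²·variance of X + b²·variance of V + 2ab·covariance of X and V with a = -4, b = -5.
Independence gives covariance of X and V = 0.
= (-4)²·74.7 + (-5)²·6 + 2·(-4)·(-5)·0
= 1195.2 + 150 + 0 = 1345.2.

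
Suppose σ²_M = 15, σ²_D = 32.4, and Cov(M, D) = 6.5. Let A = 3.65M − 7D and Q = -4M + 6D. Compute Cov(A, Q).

By bilinearity, Cov(A, Q) = ac·σ²_M + bd·σ²_D + (ad+bc)·Cov(M, D), with a=3.65, b=-7, c=-4, d=6.
ac·σ²_M = 3.65·(-4)·15 = -219
bd·σ²_D = (-7)·6·32.4 = -1360.8
(ad+bc)·Cov(M, D) = (49.9)·6.5 = 324.35
Cov(A, Q) = -219 + (-1360.8) + 324.35 = -1255.45.

Cov(A, Q) = -1255.45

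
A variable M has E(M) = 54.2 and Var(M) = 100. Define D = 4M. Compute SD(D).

D = 4M is linear with a = 4, b = 0.
SD(M) = √100 = 10.
SD(D) = |a|·SD(M) = |4|·10 = 40.

SD(D) = 40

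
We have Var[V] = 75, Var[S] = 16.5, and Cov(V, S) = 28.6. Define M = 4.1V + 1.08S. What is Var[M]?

Var[M] = a²·Var[V] + b²·Var[S] + 2ab·Cov(V, S) with a = 4.1, b = 1.08.
= 4.1²·75 + 1.08²·16.5 + 2·4.1·1.08·28.6
= 1260.75 + 19.2456 + 253.2816 = 1533.2772.

Var[M] = 1533.2772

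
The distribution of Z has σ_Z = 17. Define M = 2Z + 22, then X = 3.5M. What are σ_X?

σ_M = |2|·17 = 34.
σ_X = |3.5|·34 = 119.

σ_X = 119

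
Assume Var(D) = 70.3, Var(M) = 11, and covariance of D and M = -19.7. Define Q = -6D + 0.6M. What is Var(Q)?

Var(Q) = 2676.6

Var(Q) = a²·Var(D) + b²·Var(M) + 2ab·covariance of D and M with a = -6, b = 0.6.
= (-6)²·70.3 + 0.6²·11 + 2·(-6)·0.6·(-19.7)
= 2530.8 + 3.96 + 141.84 = 2676.6.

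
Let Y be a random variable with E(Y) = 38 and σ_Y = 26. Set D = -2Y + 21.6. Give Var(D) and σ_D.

Var(D) = 2704, σ_D = 52

D = -2Y + 21.6 is linear with a = -2, b = 21.6.
Var(Y) = 26² = 676.
Var(D) = a²·Var(Y) = (-2)²·676 = 2704 (the additive constant 21.6 does not affect variance).
σ_D = |a|·σ_Y = |-2|·26 = 52.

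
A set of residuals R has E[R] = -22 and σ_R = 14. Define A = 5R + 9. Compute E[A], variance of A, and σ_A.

A = 5R + 9 is linear with a = 5, b = 9.
E[A] = a·E[R] + b = 5·(-22) + 9 = -101.
variance of R = 14² = 196.
variance of A = a²·variance of R = 5²·196 = 4900 (the additive constant 9 does not affect variance).
σ_A = |a|·σ_R = |5|·14 = 70.

E[A] = -101, variance of A = 4900, σ_A = 70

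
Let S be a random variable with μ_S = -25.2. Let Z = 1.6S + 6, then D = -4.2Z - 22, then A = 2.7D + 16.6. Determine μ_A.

μ_Z = 1.6·(-25.2) + 6 = -34.32.
μ_D = (-4.2)·(-34.32) + (-22) = 122.144.
μ_A = 2.7·122.144 + 16.6 = 346.3888.

μ_A = 346.3888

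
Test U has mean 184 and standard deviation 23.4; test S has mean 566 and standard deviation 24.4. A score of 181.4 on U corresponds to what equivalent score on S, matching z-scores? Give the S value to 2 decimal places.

S = 563.29

z = (181.4 − 184)/23.4 ≈ -0.1111.
S = 566 + z·24.4 = 566 + (181.4 − 184)·24.4/23.4 ≈ 563.29.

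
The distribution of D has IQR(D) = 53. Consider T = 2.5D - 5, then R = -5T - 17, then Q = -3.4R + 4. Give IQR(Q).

IQR(Q) = 2252.5

IQR(T) = |2.5|·53 = 132.5.
IQR(R) = |-5|·132.5 = 662.5.
IQR(Q) = |-3.4|·662.5 = 2252.5.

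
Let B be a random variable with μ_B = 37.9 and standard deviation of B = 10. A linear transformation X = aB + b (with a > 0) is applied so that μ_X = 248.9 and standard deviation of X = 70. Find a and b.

standard deviation of X = a·standard deviation of B (a > 0), so a = 70/10 = 7.
μ_X = a·μ_B + b, so b = 248.9 − 7·37.9 = -16.4.

a = 7, b = -16.4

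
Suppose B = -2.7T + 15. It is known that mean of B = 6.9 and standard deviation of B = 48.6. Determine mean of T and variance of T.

From B = -2.7T + 15: mean of B = a·mean of T + b, so mean of T = (mean of B − b)/a = (6.9 − 15)/(-2.7) = 3.
variance of B = 48.6² = 2361.96.
variance of B = a²·variance of T, so variance of T = 2361.96/(-2.7)² = 324.

mean of T = 3, variance of T = 324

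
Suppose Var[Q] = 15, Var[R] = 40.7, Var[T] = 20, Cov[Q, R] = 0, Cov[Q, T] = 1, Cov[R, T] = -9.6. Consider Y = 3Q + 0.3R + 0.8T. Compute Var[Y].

Var[Y] = a²·Var[Q] + b²·Var[R] + c²·Var[T] + 2ab·Cov[Q, R] + 2ac·Cov[Q, T] + 2bc·Cov[R, T], with a = 3, b = 0.3, c = 0.8.
= 135 + 3.663 + 12.8 + 0 + 4.8 + (-4.608)
= 151.655.

Var[Y] = 151.655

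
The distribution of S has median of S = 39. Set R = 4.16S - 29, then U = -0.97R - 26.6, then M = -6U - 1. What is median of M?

median of R = 4.16·39 + (-29) = 133.24.
median of U = (-0.97)·133.24 + (-26.6) = -155.8428.
median of M = (-6)·(-155.8428) + (-1) = 934.0568.

median of M = 934.0568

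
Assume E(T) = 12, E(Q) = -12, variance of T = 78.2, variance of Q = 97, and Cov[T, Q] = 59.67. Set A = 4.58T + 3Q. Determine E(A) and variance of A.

E(A) = 4.58·E(T) + 3·E(Q) = 4.58·12 + 3·(-12) = 18.96.
variance of A = a²·variance of T + b²·variance of Q + 2ab·Cov[T, Q] with a = 4.58, b = 3.
= 4.58²·78.2 + 3²·97 + 2·4.58·3·59.67
= 1640.35448 + 873 + 1639.7316 = 4153.08608.

E(A) = 18.96, variance of A = 4153.08608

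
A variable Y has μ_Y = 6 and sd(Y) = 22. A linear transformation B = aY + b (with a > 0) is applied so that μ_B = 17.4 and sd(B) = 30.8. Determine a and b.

a = 1.4, b = 9

sd(B) = a·sd(Y) (a > 0), so a = 30.8/22 = 1.4.
μ_B = a·μ_Y + b, so b = 17.4 − 1.4·6 = 9.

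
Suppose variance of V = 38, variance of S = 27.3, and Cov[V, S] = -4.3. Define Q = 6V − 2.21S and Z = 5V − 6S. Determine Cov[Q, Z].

By bilinearity, Cov[Q, Z] = ac·variance of V + bd·variance of S + (ad+bc)·Cov[V, S], with a=6, b=-2.21, c=5, d=-6.
ac·variance of V = 6·5·38 = 1140
bd·variance of S = (-2.21)·(-6)·27.3 = 361.998
(ad+bc)·Cov[V, S] = (-47.05)·(-4.3) = 202.315
Cov[Q, Z] = 1140 + 361.998 + 202.315 = 1704.313.

Cov[Q, Z] = 1704.313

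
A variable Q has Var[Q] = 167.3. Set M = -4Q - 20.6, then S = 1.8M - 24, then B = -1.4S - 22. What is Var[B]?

Var[B] = 16998.75072

Var[M] = (-4)²·167.3 = 2676.8.
Var[S] = 1.8²·2676.8 = 8672.832.
Var[B] = (-1.4)²·8672.832 = 16998.75072.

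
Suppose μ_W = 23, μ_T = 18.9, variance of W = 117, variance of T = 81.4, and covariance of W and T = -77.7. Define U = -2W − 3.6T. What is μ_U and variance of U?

μ_U = (-2)·μ_W + (-3.6)·μ_T = (-2)·23 + (-3.6)·18.9 = -114.04.
variance of U = a²·variance of W + b²·variance of T + 2ab·covariance of W and T with a = -2, b = -3.6.
= (-2)²·117 + (-3.6)²·81.4 + 2·(-2)·(-3.6)·(-77.7)
= 468 + 1054.944 + (-1118.88) = 404.064.

μ_U = -114.04, variance of U = 404.064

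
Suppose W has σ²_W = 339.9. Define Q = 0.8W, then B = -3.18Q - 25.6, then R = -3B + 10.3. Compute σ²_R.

σ²_Q = 0.8²·339.9 = 217.536.
σ²_B = (-3.18)²·217.536 = 2199.8110464.
σ²_R = (-3)²·2199.8110464 = 19798.2994176.

σ²_R = 19798.2994176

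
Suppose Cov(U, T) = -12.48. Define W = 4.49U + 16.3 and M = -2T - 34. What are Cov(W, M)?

Cov(W, M) = a·c·Cov(U, T) = 4.49·(-2)·(-12.48) = 112.0704. Additive constants drop out.

Cov(W, M) = 112.0704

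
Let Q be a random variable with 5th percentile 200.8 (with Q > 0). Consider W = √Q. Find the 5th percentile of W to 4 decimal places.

√Q is increasing, so P_{5}(W) = g(P_{5}(Q)) ≈ 14.1704.

5th percentile of W = 14.1704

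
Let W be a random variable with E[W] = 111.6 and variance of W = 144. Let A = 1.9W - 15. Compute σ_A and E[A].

A = 1.9W - 15 is linear with a = 1.9, b = -15.
σ_W = √144 = 12.
σ_A = |a|·σ_W = |1.9|·12 = 22.8.
E[A] = a·E[W] + b = 1.9·111.6 + (-15) = 197.04.

σ_A = 22.8, E[A] = 197.04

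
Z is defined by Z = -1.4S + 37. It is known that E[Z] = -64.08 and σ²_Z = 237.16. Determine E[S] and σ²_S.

From Z = -1.4S + 37: E[Z] = a·E[S] + b, so E[S] = (E[Z] − b)/a = (-64.08 − 37)/(-1.4) = 72.2.
σ²_Z = a²·σ²_S, so σ²_S = 237.16/(-1.4)² = 121.

E[S] = 72.2, σ²_S = 121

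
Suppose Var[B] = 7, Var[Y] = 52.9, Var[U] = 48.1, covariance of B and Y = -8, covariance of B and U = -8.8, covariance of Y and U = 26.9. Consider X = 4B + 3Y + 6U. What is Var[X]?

Var[X] = 2673.7

Var[X] = a²·Var[B] + b²·Var[Y] + c²·Var[U] + 2ab·covariance of B and Y + 2ac·covariance of B and U + 2bc·covariance of Y and U, with a = 4, b = 3, c = 6.
= 112 + 476.1 + 1731.6 + (-192) + (-422.4) + 968.4
= 2673.7.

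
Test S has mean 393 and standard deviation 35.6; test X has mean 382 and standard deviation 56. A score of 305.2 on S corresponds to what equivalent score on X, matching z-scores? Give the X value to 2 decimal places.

X = 243.89

z = (305.2 − 393)/35.6 ≈ -2.4663.
X = 382 + z·56 = 382 + (305.2 − 393)·56/35.6 ≈ 243.89.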